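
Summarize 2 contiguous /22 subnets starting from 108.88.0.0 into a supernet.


Original prefix: /22
Number of subnets: 2 = 2^1
New prefix = 22 - 1 = 21
Supernet: 108.88.0.0/21


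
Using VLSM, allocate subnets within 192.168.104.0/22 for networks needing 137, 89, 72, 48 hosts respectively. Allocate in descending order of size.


137 hosts -> /24 (254 usable): 192.168.104.0/24
89 hosts -> /25 (126 usable): 192.168.105.0/25
72 hosts -> /25 (126 usable): 192.168.105.128/25
48 hosts -> /26 (62 usable): 192.168.106.0/26
Allocation: 192.168.104.0/24 (137 hosts, 254 usable); 192.168.105.0/25 (89 hosts, 126 usable); 192.168.105.128/25 (72 hosts, 126 usable); 192.168.106.0/26 (48 hosts, 62 usable)


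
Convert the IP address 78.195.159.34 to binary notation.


78 = 01001110
195 = 11000011
159 = 10011111
34 = 00100010
Binary: 01001110.11000011.10011111.00100010


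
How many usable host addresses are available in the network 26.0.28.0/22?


Host bits = 32 - 22 = 10
Total addresses = 2^10 = 1024
Usable = total - 2 (network and broadcast)
Usable hosts: 1022


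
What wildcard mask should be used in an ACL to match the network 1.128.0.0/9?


Subnet mask: 255.128.0.0
Wildcard = 255.255.255.255 - subnet mask
255 - 255 = 0
255 - 128 = 127
255 - 0 = 255
255 - 0 = 255
Wildcard: 0.127.255.255


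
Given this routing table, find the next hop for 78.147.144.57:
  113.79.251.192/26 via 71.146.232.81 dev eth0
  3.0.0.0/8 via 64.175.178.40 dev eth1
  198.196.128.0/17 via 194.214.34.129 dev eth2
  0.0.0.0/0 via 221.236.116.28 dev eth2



Longest prefix match for 78.147.144.57:
  /26 113.79.251.192: no
  /8 3.0.0.0: no
  /17 198.196.128.0: no
  /0 0.0.0.0: MATCH
Selected: next-hop 221.236.116.28 via eth2 (matched /0)


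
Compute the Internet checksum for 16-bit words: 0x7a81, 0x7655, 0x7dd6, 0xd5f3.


Sum all words (with carry folding):
+ 0x7a81 = 0x7a81
+ 0x7655 = 0xf0d6
+ 0x7dd6 = 0x6ead
+ 0xd5f3 = 0x44a1
One's complement: ~0x44a1
Checksum = 0xbb5e


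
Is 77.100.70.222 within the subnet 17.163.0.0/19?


Subnet network: 17.163.0.0
Test IP AND mask: 77.100.64.0
No, 77.100.70.222 is not in 17.163.0.0/19


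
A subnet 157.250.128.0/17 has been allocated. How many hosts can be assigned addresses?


Host bits = 32 - 17 = 15
Total addresses = 2^15 = 32768
Usable = total - 2 (network and broadcast)
Usable hosts: 32766


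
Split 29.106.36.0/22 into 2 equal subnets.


New prefix = 22 + 1 = 23
Each subnet has 512 addresses
  29.106.36.0/23
  29.106.38.0/23
Subnets: 29.106.36.0/23, 29.106.38.0/23


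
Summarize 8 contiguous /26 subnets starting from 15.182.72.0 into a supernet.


Original prefix: /26
Number of subnets: 8 = 2^3
New prefix = 26 - 3 = 23
Supernet: 15.182.72.0/23


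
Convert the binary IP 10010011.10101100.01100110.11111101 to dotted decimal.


10010011 = 147
10101100 = 172
01100110 = 102
11111101 = 253
IP: 147.172.102.253


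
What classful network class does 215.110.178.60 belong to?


First octet: 215
Binary: 11010111
110xxxxx -> Class C (192-223)
Class C, default mask 255.255.255.0 (/24)


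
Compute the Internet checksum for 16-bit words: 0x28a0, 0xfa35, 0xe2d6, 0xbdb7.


Sum all words (with carry folding):
+ 0x28a0 = 0x28a0
+ 0xfa35 = 0x22d6
+ 0xe2d6 = 0x05ad
+ 0xbdb7 = 0xc364
One's complement: ~0xc364
Checksum = 0x3c9b


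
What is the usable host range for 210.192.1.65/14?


Network: 210.192.0.0
Broadcast: 210.195.255.255
First usable = network + 1
Last usable = broadcast - 1
Range: 210.192.0.1 to 210.195.255.254


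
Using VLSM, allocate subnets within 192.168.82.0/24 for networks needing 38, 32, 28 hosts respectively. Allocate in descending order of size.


38 hosts -> /26 (62 usable): 192.168.82.0/26
32 hosts -> /26 (62 usable): 192.168.82.64/26
28 hosts -> /27 (30 usable): 192.168.82.128/27
Allocation: 192.168.82.0/26 (38 hosts, 62 usable); 192.168.82.64/26 (32 hosts, 62 usable); 192.168.82.128/27 (28 hosts, 30 usable)


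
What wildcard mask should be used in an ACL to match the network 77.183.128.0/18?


Subnet mask: 255.255.192.0
Wildcard = 255.255.255.255 - subnet mask
255 - 255 = 0
255 - 255 = 0
255 - 192 = 63
255 - 0 = 255
Wildcard: 0.0.63.255


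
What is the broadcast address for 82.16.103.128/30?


Network: 82.16.103.128/30
Host bits = 2
Set all host bits to 1:
Broadcast: 82.16.103.131


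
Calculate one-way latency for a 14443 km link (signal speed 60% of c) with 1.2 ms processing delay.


Speed = 0.6 * 3e5 km/s = 180000 km/s
Propagation delay = 14443 / 180000 = 0.0802 s = 80.2389 ms
Processing delay = 1.2 ms
Total one-way latency = 81.4389 ms


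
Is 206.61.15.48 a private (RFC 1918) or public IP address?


RFC 1918 private ranges:
  10.0.0.0/8 (10.0.0.0 - 10.255.255.255)
  172.16.0.0/12 (172.16.0.0 - 172.31.255.255)
  192.168.0.0/16 (192.168.0.0 - 192.168.255.255)
Public (not in any RFC 1918 range)


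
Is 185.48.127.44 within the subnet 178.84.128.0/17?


Subnet network: 178.84.128.0
Test IP AND mask: 185.48.0.0
No, 185.48.127.44 is not in 178.84.128.0/17


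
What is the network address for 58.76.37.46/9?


IP:   00111010.01001100.00100101.00101110
Mask: 11111111.10000000.00000000.00000000
AND operation:
Net:  00111010.00000000.00000000.00000000
Network: 58.0.0.0/9


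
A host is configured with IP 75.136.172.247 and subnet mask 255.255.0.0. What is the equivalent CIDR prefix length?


Binary: 11111111.11111111.00000000.00000000
Count leading 1s
Prefix: /16


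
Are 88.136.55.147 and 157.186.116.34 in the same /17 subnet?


Mask: 255.255.128.0
88.136.55.147 AND mask = 88.136.0.0
157.186.116.34 AND mask = 157.186.0.0
No, different subnets (88.136.0.0 vs 157.186.0.0)


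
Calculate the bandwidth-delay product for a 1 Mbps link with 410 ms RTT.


BDP = bandwidth * RTT
= 1 Mbps * 410 ms
= 1 * 1e6 * 410 / 1000 bits
= 410000 bits
= 51250 bytes
= 50.0488 KB
BDP = 410000 bits (51250 bytes)


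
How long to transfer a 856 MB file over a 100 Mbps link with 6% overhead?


Effective throughput = 100 * (1 - 6/100) = 94 Mbps
File size in Mb = 856 * 8 = 6848 Mb
Time = 6848 / 94
Time = 72.8511 seconds


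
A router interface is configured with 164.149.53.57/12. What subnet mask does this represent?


/12 means 12 network bits, 20 host bits
Binary: 11111111111100000000000000000000
Mask: 255.240.0.0


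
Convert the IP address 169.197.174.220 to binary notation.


169 = 10101001
197 = 11000101
174 = 10101110
220 = 11011100
Binary: 10101001.11000101.10101110.11011100


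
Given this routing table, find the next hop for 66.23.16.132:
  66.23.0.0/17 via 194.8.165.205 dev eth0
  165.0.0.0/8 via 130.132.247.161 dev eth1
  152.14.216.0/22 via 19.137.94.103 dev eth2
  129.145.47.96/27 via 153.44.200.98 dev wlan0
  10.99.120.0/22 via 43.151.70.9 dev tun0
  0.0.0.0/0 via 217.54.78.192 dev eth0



Longest prefix match for 66.23.16.132:
  /17 66.23.0.0: MATCH
  /8 165.0.0.0: no
  /22 152.14.216.0: no
  /27 129.145.47.96: no
  /22 10.99.120.0: no
  /0 0.0.0.0: MATCH
Selected: next-hop 194.8.165.205 via eth0 (matched /17)


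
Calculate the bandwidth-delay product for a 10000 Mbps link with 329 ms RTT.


BDP = bandwidth * RTT
= 10000 Mbps * 329 ms
= 10000 * 1e6 * 329 / 1000 bits
= 3290000000 bits
= 411250000 bytes
= 401611.3281 KB
BDP = 3290000000 bits (411250000 bytes)


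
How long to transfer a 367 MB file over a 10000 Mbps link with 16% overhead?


Effective throughput = 10000 * (1 - 16/100) = 8400 Mbps
File size in Mb = 367 * 8 = 2936 Mb
Time = 2936 / 8400
Time = 0.3495 seconds


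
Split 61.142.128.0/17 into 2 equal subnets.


New prefix = 17 + 1 = 18
Each subnet has 16384 addresses
  61.142.128.0/18
  61.142.192.0/18
Subnets: 61.142.128.0/18, 61.142.192.0/18


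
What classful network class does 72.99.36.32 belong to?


First octet: 72
Binary: 01001000
0xxxxxxx -> Class A (1-126)
Class A, default mask 255.0.0.0 (/8)


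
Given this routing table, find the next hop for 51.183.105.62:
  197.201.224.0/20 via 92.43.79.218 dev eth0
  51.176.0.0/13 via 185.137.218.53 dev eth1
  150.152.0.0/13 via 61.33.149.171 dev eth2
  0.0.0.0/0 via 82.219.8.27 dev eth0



Longest prefix match for 51.183.105.62:
  /20 197.201.224.0: no
  /13 51.176.0.0: MATCH
  /13 150.152.0.0: no
  /0 0.0.0.0: MATCH
Selected: next-hop 185.137.218.53 via eth1 (matched /13)


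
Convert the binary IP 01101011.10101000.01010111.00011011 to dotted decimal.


01101011 = 107
10101000 = 168
01010111 = 87
00011011 = 27
IP: 107.168.87.27


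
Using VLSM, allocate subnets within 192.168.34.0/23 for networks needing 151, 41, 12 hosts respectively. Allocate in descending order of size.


151 hosts -> /24 (254 usable): 192.168.34.0/24
41 hosts -> /26 (62 usable): 192.168.35.0/26
12 hosts -> /28 (14 usable): 192.168.35.64/28
Allocation: 192.168.34.0/24 (151 hosts, 254 usable); 192.168.35.0/26 (41 hosts, 62 usable); 192.168.35.64/28 (12 hosts, 14 usable)


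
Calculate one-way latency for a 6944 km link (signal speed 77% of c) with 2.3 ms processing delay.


Speed = 0.77 * 3e5 km/s = 231000 km/s
Propagation delay = 6944 / 231000 = 0.0301 s = 30.0606 ms
Processing delay = 2.3 ms
Total one-way latency = 32.3606 ms


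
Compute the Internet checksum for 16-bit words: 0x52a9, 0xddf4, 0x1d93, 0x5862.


Sum all words (with carry folding):
+ 0x52a9 = 0x52a9
+ 0xddf4 = 0x309e
+ 0x1d93 = 0x4e31
+ 0x5862 = 0xa693
One's complement: ~0xa693
Checksum = 0x596c


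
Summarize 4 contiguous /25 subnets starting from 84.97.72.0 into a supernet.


Original prefix: /25
Number of subnets: 4 = 2^2
New prefix = 25 - 2 = 23
Supernet: 84.97.72.0/23


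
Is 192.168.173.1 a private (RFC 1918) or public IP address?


RFC 1918 private ranges:
  10.0.0.0/8 (10.0.0.0 - 10.255.255.255)
  172.16.0.0/12 (172.16.0.0 - 172.31.255.255)
  192.168.0.0/16 (192.168.0.0 - 192.168.255.255)
Private (in 192.168.0.0/16)


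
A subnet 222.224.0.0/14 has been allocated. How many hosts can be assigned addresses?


Host bits = 32 - 14 = 18
Total addresses = 2^18 = 262144
Usable = total - 2 (network and broadcast)
Usable hosts: 262142


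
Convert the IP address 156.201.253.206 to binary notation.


156 = 10011100
201 = 11001001
253 = 11111101
206 = 11001110
Binary: 10011100.11001001.11111101.11001110


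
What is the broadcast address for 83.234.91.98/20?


Network: 83.234.80.0/20
Host bits = 12
Set all host bits to 1:
Broadcast: 83.234.95.255


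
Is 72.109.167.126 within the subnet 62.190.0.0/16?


Subnet network: 62.190.0.0
Test IP AND mask: 72.109.0.0
No, 72.109.167.126 is not in 62.190.0.0/16


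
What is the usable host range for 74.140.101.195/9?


Network: 74.128.0.0
Broadcast: 74.255.255.255
First usable = network + 1
Last usable = broadcast - 1
Range: 74.128.0.1 to 74.255.255.254


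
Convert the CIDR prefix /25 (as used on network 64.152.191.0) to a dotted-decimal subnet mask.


/25 means 25 network bits, 7 host bits
Binary: 11111111111111111111111110000000
Mask: 255.255.255.128


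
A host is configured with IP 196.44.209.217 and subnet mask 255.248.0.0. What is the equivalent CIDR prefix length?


Binary: 11111111.11111000.00000000.00000000
Count leading 1s
Prefix: /13


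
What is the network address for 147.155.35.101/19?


IP:   10010011.10011011.00100011.01100101
Mask: 11111111.11111111.11100000.00000000
AND operation:
Net:  10010011.10011011.00100000.00000000
Network: 147.155.32.0/19


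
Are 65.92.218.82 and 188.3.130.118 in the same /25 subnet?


Mask: 255.255.255.128
65.92.218.82 AND mask = 65.92.218.0
188.3.130.118 AND mask = 188.3.130.0
No, different subnets (65.92.218.0 vs 188.3.130.0)


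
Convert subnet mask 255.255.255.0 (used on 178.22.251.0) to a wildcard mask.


Subnet mask: 255.255.255.0
Wildcard = 255.255.255.255 - subnet mask
255 - 255 = 0
255 - 255 = 0
255 - 255 = 0
255 - 0 = 255
Wildcard: 0.0.0.255


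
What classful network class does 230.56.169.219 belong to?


First octet: 230
Binary: 11100110
1110xxxx -> Class D (224-239)
Class D (multicast), default mask N/A


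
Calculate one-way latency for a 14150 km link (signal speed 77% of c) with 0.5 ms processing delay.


Speed = 0.77 * 3e5 km/s = 231000 km/s
Propagation delay = 14150 / 231000 = 0.0613 s = 61.2554 ms
Processing delay = 0.5 ms
Total one-way latency = 61.7554 ms


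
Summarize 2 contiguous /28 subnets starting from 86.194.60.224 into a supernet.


Original prefix: /28
Number of subnets: 2 = 2^1
New prefix = 28 - 1 = 27
Supernet: 86.194.60.224/27


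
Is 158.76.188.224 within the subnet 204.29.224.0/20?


Subnet network: 204.29.224.0
Test IP AND mask: 158.76.176.0
No, 158.76.188.224 is not in 204.29.224.0/20


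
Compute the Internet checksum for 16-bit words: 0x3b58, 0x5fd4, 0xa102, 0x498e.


Sum all words (with carry folding):
+ 0x3b58 = 0x3b58
+ 0x5fd4 = 0x9b2c
+ 0xa102 = 0x3c2f
+ 0x498e = 0x85bd
One's complement: ~0x85bd
Checksum = 0x7a42


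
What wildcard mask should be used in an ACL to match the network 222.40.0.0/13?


Subnet mask: 255.248.0.0
Wildcard = 255.255.255.255 - subnet mask
255 - 255 = 0
255 - 248 = 7
255 - 0 = 255
255 - 0 = 255
Wildcard: 0.7.255.255


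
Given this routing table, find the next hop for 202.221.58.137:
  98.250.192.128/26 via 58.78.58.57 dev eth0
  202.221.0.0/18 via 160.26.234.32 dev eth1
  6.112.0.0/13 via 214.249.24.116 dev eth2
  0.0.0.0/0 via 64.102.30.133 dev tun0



Longest prefix match for 202.221.58.137:
  /26 98.250.192.128: no
  /18 202.221.0.0: MATCH
  /13 6.112.0.0: no
  /0 0.0.0.0: MATCH
Selected: next-hop 160.26.234.32 via eth1 (matched /18)


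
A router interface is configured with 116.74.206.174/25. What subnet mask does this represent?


/25 means 25 network bits, 7 host bits
Binary: 11111111111111111111111110000000
Mask: 255.255.255.128


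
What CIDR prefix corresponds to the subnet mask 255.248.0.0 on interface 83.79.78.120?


Binary: 11111111.11111000.00000000.00000000
Count leading 1s
Prefix: /13


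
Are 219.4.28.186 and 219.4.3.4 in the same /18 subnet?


Mask: 255.255.192.0
219.4.28.186 AND mask = 219.4.0.0
219.4.3.4 AND mask = 219.4.0.0
Yes, same subnet (219.4.0.0)


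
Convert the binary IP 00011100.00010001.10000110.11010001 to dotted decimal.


00011100 = 28
00010001 = 17
10000110 = 134
11010001 = 209
IP: 28.17.134.209


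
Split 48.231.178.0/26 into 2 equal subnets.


New prefix = 26 + 1 = 27
Each subnet has 32 addresses
  48.231.178.0/27
  48.231.178.32/27
Subnets: 48.231.178.0/27, 48.231.178.32/27


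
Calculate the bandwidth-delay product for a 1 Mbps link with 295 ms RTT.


BDP = bandwidth * RTT
= 1 Mbps * 295 ms
= 1 * 1e6 * 295 / 1000 bits
= 295000 bits
= 36875 bytes
= 36.0107 KB
BDP = 295000 bits (36875 bytes)


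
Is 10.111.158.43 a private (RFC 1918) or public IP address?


RFC 1918 private ranges:
  10.0.0.0/8 (10.0.0.0 - 10.255.255.255)
  172.16.0.0/12 (172.16.0.0 - 172.31.255.255)
  192.168.0.0/16 (192.168.0.0 - 192.168.255.255)
Private (in 10.0.0.0/8)


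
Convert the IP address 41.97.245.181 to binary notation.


41 = 00101001
97 = 01100001
245 = 11110101
181 = 10110101
Binary: 00101001.01100001.11110101.10110101


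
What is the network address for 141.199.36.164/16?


IP:   10001101.11000111.00100100.10100100
Mask: 11111111.11111111.00000000.00000000
AND operation:
Net:  10001101.11000111.00000000.00000000
Network: 141.199.0.0/16


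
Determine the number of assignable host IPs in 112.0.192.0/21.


Host bits = 32 - 21 = 11
Total addresses = 2^11 = 2048
Usable = total - 2 (network and broadcast)
Usable hosts: 2046


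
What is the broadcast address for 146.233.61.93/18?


Network: 146.233.0.0/18
Host bits = 14
Set all host bits to 1:
Broadcast: 146.233.63.255


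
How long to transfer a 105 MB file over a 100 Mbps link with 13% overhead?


Effective throughput = 100 * (1 - 13/100) = 87 Mbps
File size in Mb = 105 * 8 = 840 Mb
Time = 840 / 87
Time = 9.6552 seconds


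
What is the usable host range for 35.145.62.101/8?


Network: 35.0.0.0
Broadcast: 35.255.255.255
First usable = network + 1
Last usable = broadcast - 1
Range: 35.0.0.1 to 35.255.255.254


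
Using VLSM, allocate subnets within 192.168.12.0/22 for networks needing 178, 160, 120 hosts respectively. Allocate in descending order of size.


178 hosts -> /24 (254 usable): 192.168.12.0/24
160 hosts -> /24 (254 usable): 192.168.13.0/24
120 hosts -> /25 (126 usable): 192.168.14.0/25
Allocation: 192.168.12.0/24 (178 hosts, 254 usable); 192.168.13.0/24 (160 hosts, 254 usable); 192.168.14.0/25 (120 hosts, 126 usable)


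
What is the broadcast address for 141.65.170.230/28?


Network: 141.65.170.224/28
Host bits = 4
Set all host bits to 1:
Broadcast: 141.65.170.239


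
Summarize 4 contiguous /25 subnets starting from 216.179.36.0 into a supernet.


Original prefix: /25
Number of subnets: 4 = 2^2
New prefix = 25 - 2 = 23
Supernet: 216.179.36.0/23


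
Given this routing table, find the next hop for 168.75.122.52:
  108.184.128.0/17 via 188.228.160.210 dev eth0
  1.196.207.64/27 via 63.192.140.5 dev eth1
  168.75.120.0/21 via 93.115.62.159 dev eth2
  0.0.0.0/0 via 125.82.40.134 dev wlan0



Longest prefix match for 168.75.122.52:
  /17 108.184.128.0: no
  /27 1.196.207.64: no
  /21 168.75.120.0: MATCH
  /0 0.0.0.0: MATCH
Selected: next-hop 93.115.62.159 via eth2 (matched /21)


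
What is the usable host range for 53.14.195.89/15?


Network: 53.14.0.0
Broadcast: 53.15.255.255
First usable = network + 1
Last usable = broadcast - 1
Range: 53.14.0.1 to 53.15.255.254


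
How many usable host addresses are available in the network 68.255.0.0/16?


Host bits = 32 - 16 = 16
Total addresses = 2^16 = 65536
Usable = total - 2 (network and broadcast)
Usable hosts: 65534


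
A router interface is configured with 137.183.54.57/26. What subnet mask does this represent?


/26 means 26 network bits, 6 host bits
Binary: 11111111111111111111111111000000
Mask: 255.255.255.192


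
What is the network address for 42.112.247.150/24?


IP:   00101010.01110000.11110111.10010110
Mask: 11111111.11111111.11111111.00000000
AND operation:
Net:  00101010.01110000.11110111.00000000
Network: 42.112.247.0/24


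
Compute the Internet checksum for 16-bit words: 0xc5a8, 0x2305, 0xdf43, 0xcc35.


Sum all words (with carry folding):
+ 0xc5a8 = 0xc5a8
+ 0x2305 = 0xe8ad
+ 0xdf43 = 0xc7f1
+ 0xcc35 = 0x9427
One's complement: ~0x9427
Checksum = 0x6bd8


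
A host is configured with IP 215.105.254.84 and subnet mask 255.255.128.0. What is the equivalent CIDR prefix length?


Binary: 11111111.11111111.10000000.00000000
Count leading 1s
Prefix: /17


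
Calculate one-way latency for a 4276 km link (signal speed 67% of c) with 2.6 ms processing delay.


Speed = 0.67 * 3e5 km/s = 201000 km/s
Propagation delay = 4276 / 201000 = 0.0213 s = 21.2736 ms
Processing delay = 2.6 ms
Total one-way latency = 23.8736 ms


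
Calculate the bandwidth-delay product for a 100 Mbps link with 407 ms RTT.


BDP = bandwidth * RTT
= 100 Mbps * 407 ms
= 100 * 1e6 * 407 / 1000 bits
= 40700000 bits
= 5087500 bytes
= 4968.2617 KB
BDP = 40700000 bits (5087500 bytes)


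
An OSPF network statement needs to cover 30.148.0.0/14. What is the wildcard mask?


Subnet mask: 255.252.0.0
Wildcard = 255.255.255.255 - subnet mask
255 - 255 = 0
255 - 252 = 3
255 - 0 = 255
255 - 0 = 255
Wildcard: 0.3.255.255


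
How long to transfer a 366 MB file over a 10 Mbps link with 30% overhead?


Effective throughput = 10 * (1 - 30/100) = 7 Mbps
File size in Mb = 366 * 8 = 2928 Mb
Time = 2928 / 7
Time = 418.2857 seconds


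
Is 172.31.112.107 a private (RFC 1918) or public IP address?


RFC 1918 private ranges:
  10.0.0.0/8 (10.0.0.0 - 10.255.255.255)
  172.16.0.0/12 (172.16.0.0 - 172.31.255.255)
  192.168.0.0/16 (192.168.0.0 - 192.168.255.255)
Private (in 172.16.0.0/12)


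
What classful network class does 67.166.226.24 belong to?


First octet: 67
Binary: 01000011
0xxxxxxx -> Class A (1-126)
Class A, default mask 255.0.0.0 (/8)


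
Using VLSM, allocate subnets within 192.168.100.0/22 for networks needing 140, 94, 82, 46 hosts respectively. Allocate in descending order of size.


140 hosts -> /24 (254 usable): 192.168.100.0/24
94 hosts -> /25 (126 usable): 192.168.101.0/25
82 hosts -> /25 (126 usable): 192.168.101.128/25
46 hosts -> /26 (62 usable): 192.168.102.0/26
Allocation: 192.168.100.0/24 (140 hosts, 254 usable); 192.168.101.0/25 (94 hosts, 126 usable); 192.168.101.128/25 (82 hosts, 126 usable); 192.168.102.0/26 (46 hosts, 62 usable)


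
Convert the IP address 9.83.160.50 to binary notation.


9 = 00001001
83 = 01010011
160 = 10100000
50 = 00110010
Binary: 00001001.01010011.10100000.00110010


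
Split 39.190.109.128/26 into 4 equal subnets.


New prefix = 26 + 2 = 28
Each subnet has 16 addresses
  39.190.109.128/28
  39.190.109.144/28
  39.190.109.160/28
  39.190.109.176/28
Subnets: 39.190.109.128/28, 39.190.109.144/28, 39.190.109.160/28, 39.190.109.176/28


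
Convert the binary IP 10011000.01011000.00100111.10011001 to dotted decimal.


10011000 = 152
01011000 = 88
00100111 = 39
10011001 = 153
IP: 152.88.39.153


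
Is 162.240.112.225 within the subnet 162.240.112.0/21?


Subnet network: 162.240.112.0
Test IP AND mask: 162.240.112.0
Yes, 162.240.112.225 is in 162.240.112.0/21


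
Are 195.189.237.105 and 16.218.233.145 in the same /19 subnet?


Mask: 255.255.224.0
195.189.237.105 AND mask = 195.189.224.0
16.218.233.145 AND mask = 16.218.224.0
No, different subnets (195.189.224.0 vs 16.218.224.0)


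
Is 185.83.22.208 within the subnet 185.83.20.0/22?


Subnet network: 185.83.20.0
Test IP AND mask: 185.83.20.0
Yes, 185.83.22.208 is in 185.83.20.0/22


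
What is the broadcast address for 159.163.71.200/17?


Network: 159.163.0.0/17
Host bits = 15
Set all host bits to 1:
Broadcast: 159.163.127.255


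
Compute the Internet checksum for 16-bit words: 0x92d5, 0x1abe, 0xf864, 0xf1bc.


Sum all words (with carry folding):
+ 0x92d5 = 0x92d5
+ 0x1abe = 0xad93
+ 0xf864 = 0xa5f8
+ 0xf1bc = 0x97b5
One's complement: ~0x97b5
Checksum = 0x684a


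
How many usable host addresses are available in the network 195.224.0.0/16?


Host bits = 32 - 16 = 16
Total addresses = 2^16 = 65536
Usable = total - 2 (network and broadcast)
Usable hosts: 65534


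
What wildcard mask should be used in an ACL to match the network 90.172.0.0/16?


Subnet mask: 255.255.0.0
Wildcard = 255.255.255.255 - subnet mask
255 - 255 = 0
255 - 255 = 0
255 - 0 = 255
255 - 0 = 255
Wildcard: 0.0.255.255


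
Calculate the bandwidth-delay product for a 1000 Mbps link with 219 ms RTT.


BDP = bandwidth * RTT
= 1000 Mbps * 219 ms
= 1000 * 1e6 * 219 / 1000 bits
= 219000000 bits
= 27375000 bytes
= 26733.3984 KB
BDP = 219000000 bits (27375000 bytes)


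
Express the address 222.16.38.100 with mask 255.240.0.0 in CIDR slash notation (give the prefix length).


Binary: 11111111.11110000.00000000.00000000
Count leading 1s
Prefix: /12


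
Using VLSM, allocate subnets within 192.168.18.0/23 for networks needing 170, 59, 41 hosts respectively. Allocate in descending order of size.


170 hosts -> /24 (254 usable): 192.168.18.0/24
59 hosts -> /26 (62 usable): 192.168.19.0/26
41 hosts -> /26 (62 usable): 192.168.19.64/26
Allocation: 192.168.18.0/24 (170 hosts, 254 usable); 192.168.19.0/26 (59 hosts, 62 usable); 192.168.19.64/26 (41 hosts, 62 usable)


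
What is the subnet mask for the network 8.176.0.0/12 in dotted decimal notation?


/12 means 12 network bits, 20 host bits
Binary: 11111111111100000000000000000000
Mask: 255.240.0.0


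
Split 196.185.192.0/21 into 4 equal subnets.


New prefix = 21 + 2 = 23
Each subnet has 512 addresses
  196.185.192.0/23
  196.185.194.0/23
  196.185.196.0/23
  196.185.198.0/23
Subnets: 196.185.192.0/23, 196.185.194.0/23, 196.185.196.0/23, 196.185.198.0/23


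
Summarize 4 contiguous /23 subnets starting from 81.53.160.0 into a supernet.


Original prefix: /23
Number of subnets: 4 = 2^2
New prefix = 23 - 2 = 21
Supernet: 81.53.160.0/21


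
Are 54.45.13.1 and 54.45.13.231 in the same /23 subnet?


Mask: 255.255.254.0
54.45.13.1 AND mask = 54.45.12.0
54.45.13.231 AND mask = 54.45.12.0
Yes, same subnet (54.45.12.0)


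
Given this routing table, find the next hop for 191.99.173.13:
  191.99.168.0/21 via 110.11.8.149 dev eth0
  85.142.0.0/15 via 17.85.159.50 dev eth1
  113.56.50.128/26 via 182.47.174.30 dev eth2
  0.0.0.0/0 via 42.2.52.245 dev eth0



Longest prefix match for 191.99.173.13:
  /21 191.99.168.0: MATCH
  /15 85.142.0.0: no
  /26 113.56.50.128: no
  /0 0.0.0.0: MATCH
Selected: next-hop 110.11.8.149 via eth0 (matched /21)


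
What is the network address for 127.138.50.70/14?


IP:   01111111.10001010.00110010.01000110
Mask: 11111111.11111100.00000000.00000000
AND operation:
Net:  01111111.10001000.00000000.00000000
Network: 127.136.0.0/14


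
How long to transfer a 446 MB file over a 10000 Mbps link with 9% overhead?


Effective throughput = 10000 * (1 - 9/100) = 9100 Mbps
File size in Mb = 446 * 8 = 3568 Mb
Time = 3568 / 9100
Time = 0.3921 seconds


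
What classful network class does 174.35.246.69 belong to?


First octet: 174
Binary: 10101110
10xxxxxx -> Class B (128-191)
Class B, default mask 255.255.0.0 (/16)


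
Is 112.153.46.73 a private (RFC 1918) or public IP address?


RFC 1918 private ranges:
  10.0.0.0/8 (10.0.0.0 - 10.255.255.255)
  172.16.0.0/12 (172.16.0.0 - 172.31.255.255)
  192.168.0.0/16 (192.168.0.0 - 192.168.255.255)
Public (not in any RFC 1918 range)


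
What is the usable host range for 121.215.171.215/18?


Network: 121.215.128.0
Broadcast: 121.215.191.255
First usable = network + 1
Last usable = broadcast - 1
Range: 121.215.128.1 to 121.215.191.254


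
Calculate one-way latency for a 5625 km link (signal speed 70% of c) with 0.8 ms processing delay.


Speed = 0.7 * 3e5 km/s = 210000 km/s
Propagation delay = 5625 / 210000 = 0.0268 s = 26.7857 ms
Processing delay = 0.8 ms
Total one-way latency = 27.5857 ms


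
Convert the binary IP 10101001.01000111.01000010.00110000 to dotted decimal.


10101001 = 169
01000111 = 71
01000010 = 66
00110000 = 48
IP: 169.71.66.48


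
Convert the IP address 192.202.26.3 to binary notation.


192 = 11000000
202 = 11001010
26 = 00011010
3 = 00000011
Binary: 11000000.11001010.00011010.00000011


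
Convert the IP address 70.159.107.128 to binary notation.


70 = 01000110
159 = 10011111
107 = 01101011
128 = 10000000
Binary: 01000110.10011111.01101011.10000000


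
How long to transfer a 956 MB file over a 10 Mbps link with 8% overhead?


Effective throughput = 10 * (1 - 8/100) = 9.2 Mbps
File size in Mb = 956 * 8 = 7648 Mb
Time = 7648 / 9.2
Time = 831.3043 seconds


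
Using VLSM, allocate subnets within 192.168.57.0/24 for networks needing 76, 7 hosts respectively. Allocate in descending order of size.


76 hosts -> /25 (126 usable): 192.168.57.0/25
7 hosts -> /28 (14 usable): 192.168.57.128/28
Allocation: 192.168.57.0/25 (76 hosts, 126 usable); 192.168.57.128/28 (7 hosts, 14 usable)


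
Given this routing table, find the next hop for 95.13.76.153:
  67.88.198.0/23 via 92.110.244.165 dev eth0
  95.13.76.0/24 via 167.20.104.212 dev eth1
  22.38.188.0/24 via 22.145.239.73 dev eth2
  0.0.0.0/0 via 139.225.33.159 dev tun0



Longest prefix match for 95.13.76.153:
  /23 67.88.198.0: no
  /24 95.13.76.0: MATCH
  /24 22.38.188.0: no
  /0 0.0.0.0: MATCH
Selected: next-hop 167.20.104.212 via eth1 (matched /24)


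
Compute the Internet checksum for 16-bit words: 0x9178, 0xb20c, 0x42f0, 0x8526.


Sum all words (with carry folding):
+ 0x9178 = 0x9178
+ 0xb20c = 0x4385
+ 0x42f0 = 0x8675
+ 0x8526 = 0x0b9c
One's complement: ~0x0b9c
Checksum = 0xf463


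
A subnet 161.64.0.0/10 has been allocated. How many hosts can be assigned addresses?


Host bits = 32 - 10 = 22
Total addresses = 2^22 = 4194304
Usable = total - 2 (network and broadcast)
Usable hosts: 4194302


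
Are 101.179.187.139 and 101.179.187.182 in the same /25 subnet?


Mask: 255.255.255.128
101.179.187.139 AND mask = 101.179.187.128
101.179.187.182 AND mask = 101.179.187.128
Yes, same subnet (101.179.187.128)


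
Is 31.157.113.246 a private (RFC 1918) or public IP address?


RFC 1918 private ranges:
  10.0.0.0/8 (10.0.0.0 - 10.255.255.255)
  172.16.0.0/12 (172.16.0.0 - 172.31.255.255)
  192.168.0.0/16 (192.168.0.0 - 192.168.255.255)
Public (not in any RFC 1918 range)


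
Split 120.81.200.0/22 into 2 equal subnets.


New prefix = 22 + 1 = 23
Each subnet has 512 addresses
  120.81.200.0/23
  120.81.202.0/23
Subnets: 120.81.200.0/23, 120.81.202.0/23


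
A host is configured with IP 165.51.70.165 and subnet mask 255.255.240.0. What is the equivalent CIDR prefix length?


Binary: 11111111.11111111.11110000.00000000
Count leading 1s
Prefix: /20


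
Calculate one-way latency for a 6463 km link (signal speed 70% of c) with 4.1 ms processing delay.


Speed = 0.7 * 3e5 km/s = 210000 km/s
Propagation delay = 6463 / 210000 = 0.0308 s = 30.7762 ms
Processing delay = 4.1 ms
Total one-way latency = 34.8762 ms


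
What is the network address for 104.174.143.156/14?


IP:   01101000.10101110.10001111.10011100
Mask: 11111111.11111100.00000000.00000000
AND operation:
Net:  01101000.10101100.00000000.00000000
Network: 104.172.0.0/14


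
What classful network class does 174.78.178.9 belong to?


First octet: 174
Binary: 10101110
10xxxxxx -> Class B (128-191)
Class B, default mask 255.255.0.0 (/16)


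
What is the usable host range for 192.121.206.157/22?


Network: 192.121.204.0
Broadcast: 192.121.207.255
First usable = network + 1
Last usable = broadcast - 1
Range: 192.121.204.1 to 192.121.207.254


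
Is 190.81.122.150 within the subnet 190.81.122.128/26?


Subnet network: 190.81.122.128
Test IP AND mask: 190.81.122.128
Yes, 190.81.122.150 is in 190.81.122.128/26


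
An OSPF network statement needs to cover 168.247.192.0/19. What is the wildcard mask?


Subnet mask: 255.255.224.0
Wildcard = 255.255.255.255 - subnet mask
255 - 255 = 0
255 - 255 = 0
255 - 224 = 31
255 - 0 = 255
Wildcard: 0.0.31.255


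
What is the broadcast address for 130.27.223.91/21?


Network: 130.27.216.0/21
Host bits = 11
Set all host bits to 1:
Broadcast: 130.27.223.255


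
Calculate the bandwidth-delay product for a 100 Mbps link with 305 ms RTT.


BDP = bandwidth * RTT
= 100 Mbps * 305 ms
= 100 * 1e6 * 305 / 1000 bits
= 30500000 bits
= 3812500 bytes
= 3723.1445 KB
BDP = 30500000 bits (3812500 bytes)


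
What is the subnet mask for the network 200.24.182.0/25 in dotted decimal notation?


/25 means 25 network bits, 7 host bits
Binary: 11111111111111111111111110000000
Mask: 255.255.255.128


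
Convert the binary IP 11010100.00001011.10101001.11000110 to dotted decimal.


11010100 = 212
00001011 = 11
10101001 = 169
11000110 = 198
IP: 212.11.169.198


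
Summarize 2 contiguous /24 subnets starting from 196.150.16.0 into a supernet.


Original prefix: /24
Number of subnets: 2 = 2^1
New prefix = 24 - 1 = 23
Supernet: 196.150.16.0/23


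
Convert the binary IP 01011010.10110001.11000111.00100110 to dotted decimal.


01011010 = 90
10110001 = 177
11000111 = 199
00100110 = 38
IP: 90.177.199.38


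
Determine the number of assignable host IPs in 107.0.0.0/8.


Host bits = 32 - 8 = 24
Total addresses = 2^24 = 16777216
Usable = total - 2 (network and broadcast)
Usable hosts: 16777214


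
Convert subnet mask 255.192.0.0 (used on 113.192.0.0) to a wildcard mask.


Subnet mask: 255.192.0.0
Wildcard = 255.255.255.255 - subnet mask
255 - 255 = 0
255 - 192 = 63
255 - 0 = 255
255 - 0 = 255
Wildcard: 0.63.255.255


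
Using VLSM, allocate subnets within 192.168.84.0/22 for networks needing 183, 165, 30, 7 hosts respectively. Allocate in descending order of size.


183 hosts -> /24 (254 usable): 192.168.84.0/24
165 hosts -> /24 (254 usable): 192.168.85.0/24
30 hosts -> /27 (30 usable): 192.168.86.0/27
7 hosts -> /28 (14 usable): 192.168.86.32/28
Allocation: 192.168.84.0/24 (183 hosts, 254 usable); 192.168.85.0/24 (165 hosts, 254 usable); 192.168.86.0/27 (30 hosts, 30 usable); 192.168.86.32/28 (7 hosts, 14 usable)


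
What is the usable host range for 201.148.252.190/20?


Network: 201.148.240.0
Broadcast: 201.148.255.255
First usable = network + 1
Last usable = broadcast - 1
Range: 201.148.240.1 to 201.148.255.254


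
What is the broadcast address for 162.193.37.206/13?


Network: 162.192.0.0/13
Host bits = 19
Set all host bits to 1:
Broadcast: 162.199.255.255


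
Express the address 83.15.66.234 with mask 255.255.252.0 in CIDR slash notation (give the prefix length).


Binary: 11111111.11111111.11111100.00000000
Count leading 1s
Prefix: /22


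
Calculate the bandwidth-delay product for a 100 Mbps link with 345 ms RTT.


BDP = bandwidth * RTT
= 100 Mbps * 345 ms
= 100 * 1e6 * 345 / 1000 bits
= 34500000 bits
= 4312500 bytes
= 4211.4258 KB
BDP = 34500000 bits (4312500 bytes)


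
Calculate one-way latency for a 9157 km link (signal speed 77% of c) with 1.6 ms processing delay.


Speed = 0.77 * 3e5 km/s = 231000 km/s
Propagation delay = 9157 / 231000 = 0.0396 s = 39.6407 ms
Processing delay = 1.6 ms
Total one-way latency = 41.2407 ms


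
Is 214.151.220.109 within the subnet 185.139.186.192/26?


Subnet network: 185.139.186.192
Test IP AND mask: 214.151.220.64
No, 214.151.220.109 is not in 185.139.186.192/26


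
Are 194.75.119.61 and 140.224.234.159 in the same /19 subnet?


Mask: 255.255.224.0
194.75.119.61 AND mask = 194.75.96.0
140.224.234.159 AND mask = 140.224.224.0
No, different subnets (194.75.96.0 vs 140.224.224.0)


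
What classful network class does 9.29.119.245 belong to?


First octet: 9
Binary: 00001001
0xxxxxxx -> Class A (1-126)
Class A, default mask 255.0.0.0 (/8)


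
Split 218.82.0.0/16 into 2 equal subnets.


New prefix = 16 + 1 = 17
Each subnet has 32768 addresses
  218.82.0.0/17
  218.82.128.0/17
Subnets: 218.82.0.0/17, 218.82.128.0/17


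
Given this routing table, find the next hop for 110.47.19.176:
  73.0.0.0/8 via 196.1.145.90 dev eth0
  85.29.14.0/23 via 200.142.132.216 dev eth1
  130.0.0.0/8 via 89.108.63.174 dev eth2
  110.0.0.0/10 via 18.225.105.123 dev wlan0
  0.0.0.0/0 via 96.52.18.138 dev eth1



Longest prefix match for 110.47.19.176:
  /8 73.0.0.0: no
  /23 85.29.14.0: no
  /8 130.0.0.0: no
  /10 110.0.0.0: MATCH
  /0 0.0.0.0: MATCH
Selected: next-hop 18.225.105.123 via wlan0 (matched /10)


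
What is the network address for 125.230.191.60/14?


IP:   01111101.11100110.10111111.00111100
Mask: 11111111.11111100.00000000.00000000
AND operation:
Net:  01111101.11100100.00000000.00000000
Network: 125.228.0.0/14


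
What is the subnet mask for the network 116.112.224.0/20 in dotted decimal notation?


/20 means 20 network bits, 12 host bits
Binary: 11111111111111111111000000000000
Mask: 255.255.240.0


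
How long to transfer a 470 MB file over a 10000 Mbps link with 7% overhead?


Effective throughput = 10000 * (1 - 7/100) = 9300 Mbps
File size in Mb = 470 * 8 = 3760 Mb
Time = 3760 / 9300
Time = 0.4043 seconds


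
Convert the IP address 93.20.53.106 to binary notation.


93 = 01011101
20 = 00010100
53 = 00110101
106 = 01101010
Binary: 01011101.00010100.00110101.01101010


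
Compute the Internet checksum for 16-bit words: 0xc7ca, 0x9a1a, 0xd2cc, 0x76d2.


Sum all words (with carry folding):
+ 0xc7ca = 0xc7ca
+ 0x9a1a = 0x61e5
+ 0xd2cc = 0x34b2
+ 0x76d2 = 0xab84
One's complement: ~0xab84
Checksum = 0x547b


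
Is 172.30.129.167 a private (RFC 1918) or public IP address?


RFC 1918 private ranges:
  10.0.0.0/8 (10.0.0.0 - 10.255.255.255)
  172.16.0.0/12 (172.16.0.0 - 172.31.255.255)
  192.168.0.0/16 (192.168.0.0 - 192.168.255.255)
Private (in 172.16.0.0/12)


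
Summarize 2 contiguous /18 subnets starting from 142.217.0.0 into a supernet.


Original prefix: /18
Number of subnets: 2 = 2^1
New prefix = 18 - 1 = 17
Supernet: 142.217.0.0/17


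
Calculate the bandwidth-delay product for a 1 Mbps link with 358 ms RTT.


BDP = bandwidth * RTT
= 1 Mbps * 358 ms
= 1 * 1e6 * 358 / 1000 bits
= 358000 bits
= 44750 bytes
= 43.7012 KB
BDP = 358000 bits (44750 bytes)


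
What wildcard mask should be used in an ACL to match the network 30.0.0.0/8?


Subnet mask: 255.0.0.0
Wildcard = 255.255.255.255 - subnet mask
255 - 255 = 0
255 - 0 = 255
255 - 0 = 255
255 - 0 = 255
Wildcard: 0.255.255.255


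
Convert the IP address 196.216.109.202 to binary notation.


196 = 11000100
216 = 11011000
109 = 01101101
202 = 11001010
Binary: 11000100.11011000.01101101.11001010


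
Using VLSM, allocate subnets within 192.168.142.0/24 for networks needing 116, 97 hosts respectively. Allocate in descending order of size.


116 hosts -> /25 (126 usable): 192.168.142.0/25
97 hosts -> /25 (126 usable): 192.168.142.128/25
Allocation: 192.168.142.0/25 (116 hosts, 126 usable); 192.168.142.128/25 (97 hosts, 126 usable)


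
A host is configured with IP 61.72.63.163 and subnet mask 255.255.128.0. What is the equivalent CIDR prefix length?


Binary: 11111111.11111111.10000000.00000000
Count leading 1s
Prefix: /17


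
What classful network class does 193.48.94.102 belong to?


First octet: 193
Binary: 11000001
110xxxxx -> Class C (192-223)
Class C, default mask 255.255.255.0 (/24)


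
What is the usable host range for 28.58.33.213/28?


Network: 28.58.33.208
Broadcast: 28.58.33.223
First usable = network + 1
Last usable = broadcast - 1
Range: 28.58.33.209 to 28.58.33.222


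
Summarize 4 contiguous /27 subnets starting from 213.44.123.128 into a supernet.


Original prefix: /27
Number of subnets: 4 = 2^2
New prefix = 27 - 2 = 25
Supernet: 213.44.123.128/25


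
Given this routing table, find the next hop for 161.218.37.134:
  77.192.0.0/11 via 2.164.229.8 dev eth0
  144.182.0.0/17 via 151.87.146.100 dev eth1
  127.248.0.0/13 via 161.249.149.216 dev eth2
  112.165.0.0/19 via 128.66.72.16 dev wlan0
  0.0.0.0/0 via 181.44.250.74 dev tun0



Longest prefix match for 161.218.37.134:
  /11 77.192.0.0: no
  /17 144.182.0.0: no
  /13 127.248.0.0: no
  /19 112.165.0.0: no
  /0 0.0.0.0: MATCH
Selected: next-hop 181.44.250.74 via tun0 (matched /0)


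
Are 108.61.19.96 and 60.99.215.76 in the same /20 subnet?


Mask: 255.255.240.0
108.61.19.96 AND mask = 108.61.16.0
60.99.215.76 AND mask = 60.99.208.0
No, different subnets (108.61.16.0 vs 60.99.208.0)


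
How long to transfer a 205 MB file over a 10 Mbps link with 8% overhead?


Effective throughput = 10 * (1 - 8/100) = 9.2 Mbps
File size in Mb = 205 * 8 = 1640 Mb
Time = 1640 / 9.2
Time = 178.2609 seconds


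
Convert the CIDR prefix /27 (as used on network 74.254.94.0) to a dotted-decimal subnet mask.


/27 means 27 network bits, 5 host bits
Binary: 11111111111111111111111111100000
Mask: 255.255.255.224


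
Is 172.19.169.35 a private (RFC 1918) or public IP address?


RFC 1918 private ranges:
  10.0.0.0/8 (10.0.0.0 - 10.255.255.255)
  172.16.0.0/12 (172.16.0.0 - 172.31.255.255)
  192.168.0.0/16 (192.168.0.0 - 192.168.255.255)
Private (in 172.16.0.0/12)


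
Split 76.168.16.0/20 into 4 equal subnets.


New prefix = 20 + 2 = 22
Each subnet has 1024 addresses
  76.168.16.0/22
  76.168.20.0/22
  76.168.24.0/22
  76.168.28.0/22
Subnets: 76.168.16.0/22, 76.168.20.0/22, 76.168.24.0/22, 76.168.28.0/22


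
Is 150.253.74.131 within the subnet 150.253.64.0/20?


Subnet network: 150.253.64.0
Test IP AND mask: 150.253.64.0
Yes, 150.253.74.131 is in 150.253.64.0/20
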